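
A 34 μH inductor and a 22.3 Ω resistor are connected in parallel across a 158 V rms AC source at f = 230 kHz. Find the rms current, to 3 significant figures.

ω = 2πf = 1.445e+06 rad/s
X_L = ωL = 49.1 Ω
Parallel: admittances add. Y = 1/R + 1/(jωL)
Y = (0.0448 − j0.0204) S
|Y| = 0.0492 S → |Z| = 1/|Y| = 20.3 Ω, ∠Z = −∠Y = 24.4°
I = V/|Z| = 158/20.3 = 7.78 A

7.78 A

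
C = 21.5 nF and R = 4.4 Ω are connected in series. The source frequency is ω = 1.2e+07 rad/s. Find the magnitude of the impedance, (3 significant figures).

X_C = 1/(ωC) = 3.88 Ω
Z = 4.40 − j3.88 Ω
|Z| = √(4.40² + 3.88²) = 5.86 Ω

5.86 Ω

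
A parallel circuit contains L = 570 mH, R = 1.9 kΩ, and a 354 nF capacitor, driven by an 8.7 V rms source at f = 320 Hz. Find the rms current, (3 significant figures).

4.79 mA

ω = 2πf = 2011 rad/s
X_L = ωL = 1150 Ω
X_C = 1/(ωC) = 1400 Ω
Parallel: admittances add. Y = 1/R + 1/(jωL) + jωC
Y = (0.000526 − j0.000161) S
|Y| = 0.000550 S → |Z| = 1/|Y| = 1820 Ω, ∠Z = −∠Y = 17.0°
I = V/|Z| = 8.7/1820 = 4.79 mA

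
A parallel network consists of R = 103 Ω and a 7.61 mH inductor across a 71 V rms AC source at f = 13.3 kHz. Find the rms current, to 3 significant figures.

698 mA

ω = 2πf = 83570 rad/s
X_L = ωL = 636 Ω
Parallel: admittances add. Y = 1/R + 1/(jωL)
Y = (0.00971 − j0.00157) S
|Y| = 0.00984 S → |Z| = 1/|Y| = 102 Ω, ∠Z = −∠Y = 9.20°
I = V/|Z| = 71/102 = 698 mA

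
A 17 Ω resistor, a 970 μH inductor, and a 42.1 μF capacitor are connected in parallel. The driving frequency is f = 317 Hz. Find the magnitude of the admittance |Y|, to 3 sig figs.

438 mS

ω = 2πf = 1992 rad/s
X_L = ωL = 1.93 Ω
X_C = 1/(ωC) = 11.9 Ω
Parallel: admittances add. Y = 1/R + 1/(jωL) + jωC
Y = (0.0588 − j0.434) S
|Y| = 0.438 S → |Z| = 1/|Y| = 2.28 Ω, ∠Z = −∠Y = 82.3°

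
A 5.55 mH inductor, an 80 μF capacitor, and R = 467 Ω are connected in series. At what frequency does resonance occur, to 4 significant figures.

ω₀ = 1/√(LC) = 1/√(0.00555 × 8e-05) = 1501 rad/s
f₀ = ω₀/(2π) = 238.9 Hz

238.9 Hz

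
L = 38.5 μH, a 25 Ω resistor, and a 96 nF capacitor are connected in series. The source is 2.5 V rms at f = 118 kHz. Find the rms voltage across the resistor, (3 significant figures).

2.16 V

ω = 2πf = 741400 rad/s
X_L = ωL = 28.5 Ω
X_C = 1/(ωC) = 14.0 Ω
Net reactance X = X_L − X_C = 14.5 Ω
Z = 25.0 + j14.5 Ω
|Z| = √(25.0² + 14.5²) = 28.9 Ω
I = V/|Z| = 86.5 mA
V_R = I·|Z_R| = 0.0865 × 25.0 = 2.16 V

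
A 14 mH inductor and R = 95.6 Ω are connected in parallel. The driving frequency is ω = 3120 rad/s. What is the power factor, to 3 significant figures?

0.416

X_L = ωL = 43.7 Ω
Parallel: admittances add. Y = 1/R + 1/(jωL)
Y = (0.0105 − j0.0229) S
|Y| = 0.0252 S → |Z| = 1/|Y| = 39.7 Ω, ∠Z = −∠Y = 65.4°
cos φ = cos(65.4°) = 0.416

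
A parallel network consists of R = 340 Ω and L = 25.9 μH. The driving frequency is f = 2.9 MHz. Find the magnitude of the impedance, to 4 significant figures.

275.9 Ω

ω = 2πf = 1.822e+07 rad/s
X_L = ωL = 471.9 Ω
Parallel: admittances add. Y = 1/R + 1/(jωL)
Y = (0.002941 − j0.002119) S
|Y| = 0.003625 S → |Z| = 1/|Y| = 275.9 Ω, ∠Z = −∠Y = 35.77°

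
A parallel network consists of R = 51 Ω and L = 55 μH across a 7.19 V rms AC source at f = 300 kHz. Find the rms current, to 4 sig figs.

ω = 2πf = 1.885e+06 rad/s
X_L = ωL = 103.7 Ω
Parallel: admittances add. Y = 1/R + 1/(jωL)
Y = (0.01961 − j0.009646) S
|Y| = 0.02185 S → |Z| = 1/|Y| = 45.76 Ω, ∠Z = −∠Y = 26.19°
I = V/|Z| = 7.19/45.76 = 157.1 mA

157.1 mA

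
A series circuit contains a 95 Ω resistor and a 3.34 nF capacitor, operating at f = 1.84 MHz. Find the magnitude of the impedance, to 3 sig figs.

ω = 2πf = 1.156e+07 rad/s
X_C = 1/(ωC) = 25.9 Ω
Z = 95.0 − j25.9 Ω
|Z| = √(95.0² + 25.9²) = 98.5 Ω

98.5 Ω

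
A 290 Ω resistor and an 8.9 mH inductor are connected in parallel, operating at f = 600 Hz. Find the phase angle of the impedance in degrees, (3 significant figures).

ω = 2πf = 3770 rad/s
X_L = ωL = 33.6 Ω
Parallel: admittances add. Y = 1/R + 1/(jωL)
Y = (0.00345 − j0.0298) S
|Y| = 0.0300 S → |Z| = 1/|Y| = 33.3 Ω, ∠Z = −∠Y = 83.4°

83.4°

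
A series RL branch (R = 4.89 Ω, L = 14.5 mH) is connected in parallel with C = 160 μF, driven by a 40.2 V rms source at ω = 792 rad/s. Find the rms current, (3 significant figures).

2.48 A

X_L = ωL = 11.5 Ω
X_C = 1/(ωC) = 7.89 Ω
Branch 1 (R+jX_L): Z₁ = 4.89 + j11.5 Ω, |Z₁| = 12.5 Ω
Branch 2 (−jX_C): Z₂ = −j7.89 Ω
Parallel: Z = Z₁Z₂/(Z₁+Z₂), |Z| = 16.2 Ω, ∠Z = -59.4°
I = V/|Z| = 40.2/16.2 = 2.48 A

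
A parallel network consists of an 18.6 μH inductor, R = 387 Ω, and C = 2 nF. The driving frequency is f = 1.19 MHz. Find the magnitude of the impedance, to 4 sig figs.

122.2 Ω

ω = 2πf = 7.477e+06 rad/s
X_L = ωL = 139.1 Ω
X_C = 1/(ωC) = 66.87 Ω
Parallel: admittances add. Y = 1/R + 1/(jωL) + jωC
Y = (0.002584 + j0.007763) S
|Y| = 0.008182 S → |Z| = 1/|Y| = 122.2 Ω, ∠Z = −∠Y = -71.59°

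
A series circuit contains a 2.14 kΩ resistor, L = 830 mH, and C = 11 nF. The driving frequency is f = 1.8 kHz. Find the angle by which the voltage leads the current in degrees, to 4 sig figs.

32.23°

ω = 2πf = 11310 rad/s
X_L = ωL = 9387 Ω
X_C = 1/(ωC) = 8038 Ω
Net reactance X = X_L − X_C = 1349 Ω
Z = 2140 + j1349 Ω
|Z| = √(2140² + 1349²) = 2530 Ω
∠Z = arctan(1349/2140) = 32.23°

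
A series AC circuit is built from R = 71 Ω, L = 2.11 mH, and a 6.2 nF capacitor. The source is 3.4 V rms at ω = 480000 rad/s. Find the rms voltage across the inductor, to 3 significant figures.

X_L = ωL = 1010 Ω
X_C = 1/(ωC) = 336 Ω
Net reactance X = X_L − X_C = 677 Ω
Z = 71.0 + j677 Ω
|Z| = √(71.0² + 677²) = 680 Ω
I = V/|Z| = 5.00 mA
V_L = I·|Z_L| = 0.00500 × 1010 = 5.06 V

5.06 V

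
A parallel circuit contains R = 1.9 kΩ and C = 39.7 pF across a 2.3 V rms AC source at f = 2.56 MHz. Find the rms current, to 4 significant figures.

1.903 mA

ω = 2πf = 1.608e+07 rad/s
X_C = 1/(ωC) = 1566 Ω
Parallel: admittances add. Y = 1/R + jωC
Y = (0.0005263 + j0.0006386) S
|Y| = 0.0008275 S → |Z| = 1/|Y| = 1208 Ω, ∠Z = −∠Y = -50.50°
I = V/|Z| = 2.3/1208 = 1.903 mA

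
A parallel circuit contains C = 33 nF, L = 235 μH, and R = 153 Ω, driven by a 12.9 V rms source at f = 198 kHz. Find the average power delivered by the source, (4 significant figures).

ω = 2πf = 1.244e+06 rad/s
X_L = ωL = 292.4 Ω
X_C = 1/(ωC) = 24.36 Ω
Parallel: admittances add. Y = 1/R + 1/(jωL) + jωC
Y = (0.006536 + j0.03763) S
|Y| = 0.03820 S → |Z| = 1/|Y| = 26.18 Ω, ∠Z = −∠Y = -80.15°
I = V/|Z| = 492.7 mA
P = VI cos φ = 12.9 × 0.4927 × cos(-80.15°) = 1.088 W

1.088 W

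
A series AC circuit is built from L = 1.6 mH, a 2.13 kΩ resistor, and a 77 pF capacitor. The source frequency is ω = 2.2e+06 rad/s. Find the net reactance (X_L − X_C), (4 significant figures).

X_L = ωL = 3520 Ω
X_C = 1/(ωC) = 5903 Ω
X = 3520 − 5903 = -2383 Ω

-2383 Ω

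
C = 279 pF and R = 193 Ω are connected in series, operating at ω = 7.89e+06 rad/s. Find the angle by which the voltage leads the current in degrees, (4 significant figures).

-66.98°

X_C = 1/(ωC) = 454.3 Ω
Z = 193.0 − j454.3 Ω
|Z| = √(193.0² + 454.3²) = 493.6 Ω
∠Z = arctan(-454.3/193.0) = -66.98°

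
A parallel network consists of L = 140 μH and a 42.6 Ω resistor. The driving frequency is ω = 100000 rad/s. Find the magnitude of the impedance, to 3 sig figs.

13.3 Ω

X_L = ωL = 14.0 Ω
Parallel: admittances add. Y = 1/R + 1/(jωL)
Y = (0.0235 − j0.0714) S
|Y| = 0.0752 S → |Z| = 1/|Y| = 13.3 Ω, ∠Z = −∠Y = 71.8°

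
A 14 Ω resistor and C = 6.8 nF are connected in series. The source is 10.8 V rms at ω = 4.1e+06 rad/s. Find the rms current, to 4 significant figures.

280.5 mA

X_C = 1/(ωC) = 35.87 Ω
Z = 14.00 − j35.87 Ω
|Z| = √(14.00² + 35.87²) = 38.50 Ω
I = V/|Z| = 10.8/38.50 = 280.5 mA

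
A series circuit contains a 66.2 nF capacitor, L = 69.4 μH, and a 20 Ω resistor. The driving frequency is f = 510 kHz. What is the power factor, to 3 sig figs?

0.0915

ω = 2πf = 3.204e+06 rad/s
X_L = ωL = 222 Ω
X_C = 1/(ωC) = 4.71 Ω
Net reactance X = X_L − X_C = 218 Ω
Z = 20.0 + j218 Ω
|Z| = √(20.0² + 218²) = 219 Ω
∠Z = arctan(218/20.0) = 84.8°
cos φ = cos(84.8°) = 0.0915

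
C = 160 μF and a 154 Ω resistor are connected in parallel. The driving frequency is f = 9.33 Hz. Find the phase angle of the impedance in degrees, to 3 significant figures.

ω = 2πf = 58.62 rad/s
X_C = 1/(ωC) = 107 Ω
Parallel: admittances add. Y = 1/R + jωC
Y = (0.00649 + j0.00938) S
|Y| = 0.0114 S → |Z| = 1/|Y| = 87.7 Ω, ∠Z = −∠Y = -55.3°

-55.3°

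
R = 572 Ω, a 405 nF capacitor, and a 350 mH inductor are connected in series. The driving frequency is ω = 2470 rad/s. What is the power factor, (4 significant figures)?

0.9732

X_L = ωL = 864.5 Ω
X_C = 1/(ωC) = 999.7 Ω
Net reactance X = X_L − X_C = -135.2 Ω
Z = 572.0 − j135.2 Ω
|Z| = √(572.0² + 135.2²) = 587.7 Ω
∠Z = arctan(-135.2/572.0) = -13.29°
cos φ = cos(-13.29°) = 0.9732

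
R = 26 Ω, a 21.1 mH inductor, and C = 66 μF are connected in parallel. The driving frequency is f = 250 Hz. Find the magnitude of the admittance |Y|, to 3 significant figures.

83.0 mS

ω = 2πf = 1571 rad/s
X_L = ωL = 33.1 Ω
X_C = 1/(ωC) = 9.65 Ω
Parallel: admittances add. Y = 1/R + 1/(jωL) + jωC
Y = (0.0385 + j0.0735) S
|Y| = 0.0830 S → |Z| = 1/|Y| = 12.1 Ω, ∠Z = −∠Y = -62.4°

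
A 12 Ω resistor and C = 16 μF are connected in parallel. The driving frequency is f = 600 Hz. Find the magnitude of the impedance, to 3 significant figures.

9.72 Ω

ω = 2πf = 3770 rad/s
X_C = 1/(ωC) = 16.6 Ω
Parallel: admittances add. Y = 1/R + jωC
Y = (0.0833 + j0.0603) S
|Y| = 0.103 S → |Z| = 1/|Y| = 9.72 Ω, ∠Z = −∠Y = -35.9°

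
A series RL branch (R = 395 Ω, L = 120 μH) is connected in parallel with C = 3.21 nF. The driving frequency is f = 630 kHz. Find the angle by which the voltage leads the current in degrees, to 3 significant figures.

-84.8°

ω = 2πf = 3.958e+06 rad/s
X_L = ωL = 475 Ω
X_C = 1/(ωC) = 78.7 Ω
Branch 1 (R+jX_L): Z₁ = 395 + j475 Ω, |Z₁| = 618 Ω
Branch 2 (−jX_C): Z₂ = −j78.7 Ω
Parallel: Z = Z₁Z₂/(Z₁+Z₂), |Z| = 86.9 Ω, ∠Z = -84.8°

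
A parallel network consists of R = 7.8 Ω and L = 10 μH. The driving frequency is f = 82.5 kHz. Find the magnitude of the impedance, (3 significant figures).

ω = 2πf = 518400 rad/s
X_L = ωL = 5.18 Ω
Parallel: admittances add. Y = 1/R + 1/(jωL)
Y = (0.128 − j0.193) S
|Y| = 0.232 S → |Z| = 1/|Y| = 4.32 Ω, ∠Z = −∠Y = 56.4°

4.32 Ω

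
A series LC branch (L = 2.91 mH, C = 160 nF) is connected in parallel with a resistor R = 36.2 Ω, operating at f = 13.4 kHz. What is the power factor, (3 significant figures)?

ω = 2πf = 84190 rad/s
X_L = ωL = 245 Ω
X_C = 1/(ωC) = 74.2 Ω
Branch 1: Z₁ = R = 36.2 Ω
Branch 2 (series LC): Z₂ = j(X_L − X_C) = j171 Ω
Parallel: Z = Z₁Z₂/(Z₁+Z₂), |Z| = 35.4 Ω, ∠Z = 12.0°
cos φ = cos(12.0°) = 0.978

0.978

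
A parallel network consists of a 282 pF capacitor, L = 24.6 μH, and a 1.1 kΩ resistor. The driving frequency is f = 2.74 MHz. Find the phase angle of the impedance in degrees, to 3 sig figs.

-70.0°

ω = 2πf = 1.722e+07 rad/s
X_L = ωL = 424 Ω
X_C = 1/(ωC) = 206 Ω
Parallel: admittances add. Y = 1/R + 1/(jωL) + jωC
Y = (0.000909 + j0.00249) S
|Y| = 0.00265 S → |Z| = 1/|Y| = 377 Ω, ∠Z = −∠Y = -70.0°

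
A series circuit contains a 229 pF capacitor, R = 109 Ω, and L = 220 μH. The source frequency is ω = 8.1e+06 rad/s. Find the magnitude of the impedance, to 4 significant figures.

X_L = ωL = 1782 Ω
X_C = 1/(ωC) = 539.1 Ω
Net reactance X = X_L − X_C = 1243 Ω
Z = 109.0 + j1243 Ω
|Z| = √(109.0² + 1243²) = 1248 Ω

1248 Ω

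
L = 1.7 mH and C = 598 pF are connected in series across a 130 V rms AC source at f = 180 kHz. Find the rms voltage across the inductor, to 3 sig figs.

ω = 2πf = 1.131e+06 rad/s
X_L = ωL = 1920 Ω
X_C = 1/(ωC) = 1480 Ω
Net reactance X = X_L − X_C = 444 Ω
Z = j444 Ω
|Z| = √(0² + 444²) = 444 Ω
I = V/|Z| = 293 mA
V_L = I·|Z_L| = 0.293 × 1920 = 563 V

563 V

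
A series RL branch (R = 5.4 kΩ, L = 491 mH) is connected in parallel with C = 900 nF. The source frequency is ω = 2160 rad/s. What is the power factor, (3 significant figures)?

0.0930

X_L = ωL = 1060 Ω
X_C = 1/(ωC) = 514 Ω
Branch 1 (R+jX_L): Z₁ = 5400 + j1060 Ω, |Z₁| = 5500 Ω
Branch 2 (−jX_C): Z₂ = −j514 Ω
Parallel: Z = Z₁Z₂/(Z₁+Z₂), |Z| = 522 Ω, ∠Z = -84.7°
cos φ = cos(-84.7°) = 0.0930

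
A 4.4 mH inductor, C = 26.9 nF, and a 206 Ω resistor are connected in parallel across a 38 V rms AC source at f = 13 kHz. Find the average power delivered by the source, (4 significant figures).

7.010 W

ω = 2πf = 81680 rad/s
X_L = ωL = 359.4 Ω
X_C = 1/(ωC) = 455.1 Ω
Parallel: admittances add. Y = 1/R + 1/(jωL) + jωC
Y = (0.004854 − j0.0005852) S
|Y| = 0.004890 S → |Z| = 1/|Y| = 204.5 Ω, ∠Z = −∠Y = 6.874°
I = V/|Z| = 185.8 mA
P = VI cos φ = 38 × 0.1858 × cos(6.874°) = 7.010 W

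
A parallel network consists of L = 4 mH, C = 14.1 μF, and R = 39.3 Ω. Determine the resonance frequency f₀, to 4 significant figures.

670.2 Hz

ω₀ = 1/√(LC) = 1/√(0.004 × 1.41e-05) = 4211 rad/s
f₀ = ω₀/(2π) = 670.2 Hz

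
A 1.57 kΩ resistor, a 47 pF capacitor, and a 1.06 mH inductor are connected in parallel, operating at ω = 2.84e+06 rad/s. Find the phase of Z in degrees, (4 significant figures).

17.33°

X_L = ωL = 3010 Ω
X_C = 1/(ωC) = 7492 Ω
Parallel: admittances add. Y = 1/R + 1/(jωL) + jωC
Y = (0.0006369 − j0.0001987) S
|Y| = 0.0006672 S → |Z| = 1/|Y| = 1499 Ω, ∠Z = −∠Y = 17.33°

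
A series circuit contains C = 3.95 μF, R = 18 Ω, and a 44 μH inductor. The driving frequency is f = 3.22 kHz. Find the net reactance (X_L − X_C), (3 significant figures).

ω = 2πf = 20230 rad/s
X_L = ωL = 0.890 Ω
X_C = 1/(ωC) = 12.5 Ω
X = 0.890 − 12.5 = -11.6 Ω

-11.6 Ω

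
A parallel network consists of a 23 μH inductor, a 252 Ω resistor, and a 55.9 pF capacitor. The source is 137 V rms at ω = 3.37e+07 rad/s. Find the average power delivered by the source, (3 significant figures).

X_L = ωL = 775 Ω
X_C = 1/(ωC) = 531 Ω
Parallel: admittances add. Y = 1/R + 1/(jωL) + jωC
Y = (0.00397 + j0.000594) S
|Y| = 0.00401 S → |Z| = 1/|Y| = 249 Ω, ∠Z = −∠Y = -8.51°
I = V/|Z| = 550 mA
P = VI cos φ = 137 × 0.550 × cos(-8.51°) = 74.5 W

74.5 W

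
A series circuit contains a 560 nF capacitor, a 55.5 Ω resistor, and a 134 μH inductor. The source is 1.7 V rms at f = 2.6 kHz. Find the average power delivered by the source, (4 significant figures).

11.02 mW

ω = 2πf = 16340 rad/s
X_L = ωL = 2.189 Ω
X_C = 1/(ωC) = 109.3 Ω
Net reactance X = X_L − X_C = -107.1 Ω
Z = 55.50 − j107.1 Ω
|Z| = √(55.50² + 107.1²) = 120.6 Ω
∠Z = arctan(-107.1/55.50) = -62.61°
I = V/|Z| = 14.09 mA
P = VI cos φ = 1.7 × 0.01409 × cos(-62.61°) = 11.02 mW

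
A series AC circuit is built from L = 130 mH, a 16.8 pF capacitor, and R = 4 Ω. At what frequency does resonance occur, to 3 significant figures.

108 kHz

ω₀ = 1/√(LC) = 1/√(0.13 × 1.68e-11) = 676700 rad/s
f₀ = ω₀/(2π) = 108 kHz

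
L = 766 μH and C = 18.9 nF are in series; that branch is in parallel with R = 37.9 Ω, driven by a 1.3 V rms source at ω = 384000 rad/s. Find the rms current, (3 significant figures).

X_L = ωL = 294 Ω
X_C = 1/(ωC) = 138 Ω
Branch 1: Z₁ = R = 37.9 Ω
Branch 2 (series LC): Z₂ = j(X_L − X_C) = j156 Ω
Parallel: Z = Z₁Z₂/(Z₁+Z₂), |Z| = 36.8 Ω, ∠Z = 13.6°
I = V/|Z| = 1.3/36.8 = 35.3 mA

35.3 mA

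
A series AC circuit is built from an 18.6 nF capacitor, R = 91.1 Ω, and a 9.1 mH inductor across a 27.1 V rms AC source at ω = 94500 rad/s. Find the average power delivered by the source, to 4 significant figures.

719.4 mW

X_L = ωL = 860.0 Ω
X_C = 1/(ωC) = 568.9 Ω
Net reactance X = X_L − X_C = 291.0 Ω
Z = 91.10 + j291.0 Ω
|Z| = √(91.10² + 291.0²) = 305.0 Ω
∠Z = arctan(291.0/91.10) = 72.62°
I = V/|Z| = 88.87 mA
P = VI cos φ = 27.1 × 0.08887 × cos(72.62°) = 719.4 mW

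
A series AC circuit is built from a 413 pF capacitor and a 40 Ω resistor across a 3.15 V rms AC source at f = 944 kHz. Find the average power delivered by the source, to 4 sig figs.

ω = 2πf = 5.931e+06 rad/s
X_C = 1/(ωC) = 408.2 Ω
Z = 40.00 − j408.2 Ω
|Z| = √(40.00² + 408.2²) = 410.2 Ω
∠Z = arctan(-408.2/40.00) = -84.40°
I = V/|Z| = 7.680 mA
P = VI cos φ = 3.15 × 0.007680 × cos(-84.40°) = 2.359 mW

2.359 mW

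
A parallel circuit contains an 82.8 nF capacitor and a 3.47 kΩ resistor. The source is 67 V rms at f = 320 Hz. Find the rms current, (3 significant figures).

22.3 mA

ω = 2πf = 2011 rad/s
X_C = 1/(ωC) = 6010 Ω
Parallel: admittances add. Y = 1/R + jωC
Y = (0.000288 + j0.000166) S
|Y| = 0.000333 S → |Z| = 1/|Y| = 3000 Ω, ∠Z = −∠Y = -30.0°
I = V/|Z| = 67/3000 = 22.3 mA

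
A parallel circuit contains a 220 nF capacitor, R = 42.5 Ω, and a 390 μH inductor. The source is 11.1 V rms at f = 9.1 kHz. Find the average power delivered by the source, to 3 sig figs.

ω = 2πf = 57180 rad/s
X_L = ωL = 22.3 Ω
X_C = 1/(ωC) = 79.5 Ω
Parallel: admittances add. Y = 1/R + 1/(jωL) + jωC
Y = (0.0235 − j0.0323) S
|Y| = 0.0399 S → |Z| = 1/|Y| = 25.0 Ω, ∠Z = −∠Y = 53.9°
I = V/|Z| = 443 mA
P = VI cos φ = 11.1 × 0.443 × cos(53.9°) = 2.90 W

2.90 W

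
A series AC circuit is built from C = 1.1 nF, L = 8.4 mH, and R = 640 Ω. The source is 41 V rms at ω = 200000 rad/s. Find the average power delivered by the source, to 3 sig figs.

X_L = ωL = 1680 Ω
X_C = 1/(ωC) = 4550 Ω
Net reactance X = X_L − X_C = -2870 Ω
Z = 640 − j2870 Ω
|Z| = √(640² + 2870²) = 2940 Ω
∠Z = arctan(-2870/640) = -77.4°
I = V/|Z| = 14.0 mA
P = VI cos φ = 41 × 0.0140 × cos(-77.4°) = 125 mW

125 mW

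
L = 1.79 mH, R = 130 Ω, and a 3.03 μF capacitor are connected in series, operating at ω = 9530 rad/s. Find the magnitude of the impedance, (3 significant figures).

X_L = ωL = 17.1 Ω
X_C = 1/(ωC) = 34.6 Ω
Net reactance X = X_L − X_C = -17.6 Ω
Z = 130 − j17.6 Ω
|Z| = √(130² + 17.6²) = 131 Ω

131 Ω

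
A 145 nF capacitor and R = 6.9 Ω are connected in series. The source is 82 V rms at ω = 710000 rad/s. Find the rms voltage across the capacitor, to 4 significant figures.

66.85 V

X_C = 1/(ωC) = 9.713 Ω
Z = 6.900 − j9.713 Ω
|Z| = √(6.900² + 9.713²) = 11.91 Ω
I = V/|Z| = 6.882 A
V_C = I·|Z_C| = 6.882 × 9.713 = 66.85 V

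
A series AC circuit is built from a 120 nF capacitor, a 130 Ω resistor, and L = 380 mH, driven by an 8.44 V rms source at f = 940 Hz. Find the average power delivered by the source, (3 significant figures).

13.0 mW

ω = 2πf = 5906 rad/s
X_L = ωL = 2240 Ω
X_C = 1/(ωC) = 1410 Ω
Net reactance X = X_L − X_C = 833 Ω
Z = 130 + j833 Ω
|Z| = √(130² + 833²) = 843 Ω
∠Z = arctan(833/130) = 81.1°
I = V/|Z| = 10.0 mA
P = VI cos φ = 8.44 × 0.0100 × cos(81.1°) = 13.0 mW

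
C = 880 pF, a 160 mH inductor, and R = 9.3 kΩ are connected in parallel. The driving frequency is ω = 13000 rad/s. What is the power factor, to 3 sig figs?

X_L = ωL = 2080 Ω
X_C = 1/(ωC) = 87400 Ω
Parallel: admittances add. Y = 1/R + 1/(jωL) + jωC
Y = (0.000108 − j0.000469) S
|Y| = 0.000481 S → |Z| = 1/|Y| = 2080 Ω, ∠Z = −∠Y = 77.1°
cos φ = cos(77.1°) = 0.223

0.223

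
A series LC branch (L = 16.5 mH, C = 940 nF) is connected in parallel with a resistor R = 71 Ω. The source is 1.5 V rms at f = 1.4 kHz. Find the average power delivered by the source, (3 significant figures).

ω = 2πf = 8796 rad/s
X_L = ωL = 145 Ω
X_C = 1/(ωC) = 121 Ω
Branch 1: Z₁ = R = 71.0 Ω
Branch 2 (series LC): Z₂ = j(X_L − X_C) = j24.2 Ω
Parallel: Z = Z₁Z₂/(Z₁+Z₂), |Z| = 22.9 Ω, ∠Z = 71.2°
I = V/|Z| = 65.5 mA
P = VI cos φ = 1.5 × 0.0655 × cos(71.2°) = 31.7 mW

31.7 mW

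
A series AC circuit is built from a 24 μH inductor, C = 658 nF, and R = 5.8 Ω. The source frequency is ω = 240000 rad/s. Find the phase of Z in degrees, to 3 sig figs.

X_L = ωL = 5.76 Ω
X_C = 1/(ωC) = 6.33 Ω
Net reactance X = X_L − X_C = -0.572 Ω
Z = 5.80 − j0.572 Ω
|Z| = √(5.80² + 0.572²) = 5.83 Ω
∠Z = arctan(-0.572/5.80) = -5.64°

-5.64°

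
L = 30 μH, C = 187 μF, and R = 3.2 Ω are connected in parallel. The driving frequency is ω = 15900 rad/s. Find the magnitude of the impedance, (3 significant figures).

1.07 Ω

X_L = ωL = 0.477 Ω
X_C = 1/(ωC) = 0.336 Ω
Parallel: admittances add. Y = 1/R + 1/(jωL) + jωC
Y = (0.312 + j0.877) S
|Y| = 0.931 S → |Z| = 1/|Y| = 1.07 Ω, ∠Z = −∠Y = -70.4°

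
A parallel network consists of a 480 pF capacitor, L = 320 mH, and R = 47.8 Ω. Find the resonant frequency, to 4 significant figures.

12.84 kHz

ω₀ = 1/√(LC) = 1/√(0.32 × 4.8e-10) = 80690 rad/s
f₀ = ω₀/(2π) = 12.84 kHz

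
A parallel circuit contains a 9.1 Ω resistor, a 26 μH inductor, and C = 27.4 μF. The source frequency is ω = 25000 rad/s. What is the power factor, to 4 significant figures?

0.1277

X_L = ωL = 0.6500 Ω
X_C = 1/(ωC) = 1.460 Ω
Parallel: admittances add. Y = 1/R + 1/(jωL) + jωC
Y = (0.1099 − j0.8535) S
|Y| = 0.8605 S → |Z| = 1/|Y| = 1.162 Ω, ∠Z = −∠Y = 82.66°
cos φ = cos(82.66°) = 0.1277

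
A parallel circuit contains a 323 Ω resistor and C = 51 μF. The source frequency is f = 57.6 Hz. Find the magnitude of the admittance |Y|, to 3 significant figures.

18.7 mS

ω = 2πf = 361.9 rad/s
X_C = 1/(ωC) = 54.2 Ω
Parallel: admittances add. Y = 1/R + jωC
Y = (0.00310 + j0.0185) S
|Y| = 0.0187 S → |Z| = 1/|Y| = 53.4 Ω, ∠Z = −∠Y = -80.5°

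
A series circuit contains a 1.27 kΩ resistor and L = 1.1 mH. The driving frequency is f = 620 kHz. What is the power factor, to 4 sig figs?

0.2842

ω = 2πf = 3.896e+06 rad/s
X_L = ωL = 4285 Ω
Z = 1270 + j4285 Ω
|Z| = √(1270² + 4285²) = 4469 Ω
∠Z = arctan(4285/1270) = 73.49°
cos φ = cos(73.49°) = 0.2842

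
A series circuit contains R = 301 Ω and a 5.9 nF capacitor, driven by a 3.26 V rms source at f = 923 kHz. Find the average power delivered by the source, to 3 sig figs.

35.0 mW

ω = 2πf = 5.799e+06 rad/s
X_C = 1/(ωC) = 29.2 Ω
Z = 301 − j29.2 Ω
|Z| = √(301² + 29.2²) = 302 Ω
∠Z = arctan(-29.2/301) = -5.55°
I = V/|Z| = 10.8 mA
P = VI cos φ = 3.26 × 0.0108 × cos(-5.55°) = 35.0 mW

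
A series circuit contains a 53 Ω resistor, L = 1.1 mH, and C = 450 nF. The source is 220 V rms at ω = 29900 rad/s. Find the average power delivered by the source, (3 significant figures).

567 W

X_L = ωL = 32.9 Ω
X_C = 1/(ωC) = 74.3 Ω
Net reactance X = X_L − X_C = -41.4 Ω
Z = 53.0 − j41.4 Ω
|Z| = √(53.0² + 41.4²) = 67.3 Ω
∠Z = arctan(-41.4/53.0) = -38.0°
I = V/|Z| = 3.27 A
P = VI cos φ = 220 × 3.27 × cos(-38.0°) = 567 W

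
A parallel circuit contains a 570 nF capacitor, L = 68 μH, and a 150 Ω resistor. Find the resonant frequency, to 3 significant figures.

25.6 kHz

ω₀ = 1/√(LC) = 1/√(6.8e-05 × 5.7e-07) = 160600 rad/s
f₀ = ω₀/(2π) = 25.6 kHz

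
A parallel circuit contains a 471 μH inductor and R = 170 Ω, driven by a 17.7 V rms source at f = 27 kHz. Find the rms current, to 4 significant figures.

ω = 2πf = 169600 rad/s
X_L = ωL = 79.90 Ω
Parallel: admittances add. Y = 1/R + 1/(jωL)
Y = (0.005882 − j0.01252) S
|Y| = 0.01383 S → |Z| = 1/|Y| = 72.31 Ω, ∠Z = −∠Y = 64.83°
I = V/|Z| = 17.7/72.31 = 244.8 mA

244.8 mA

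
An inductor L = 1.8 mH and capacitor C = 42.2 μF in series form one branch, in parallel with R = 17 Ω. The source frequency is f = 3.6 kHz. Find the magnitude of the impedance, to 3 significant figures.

15.6 Ω

ω = 2πf = 22620 rad/s
X_L = ωL = 40.7 Ω
X_C = 1/(ωC) = 1.05 Ω
Branch 1: Z₁ = R = 17.0 Ω
Branch 2 (series LC): Z₂ = j(X_L − X_C) = j39.7 Ω
Parallel: Z = Z₁Z₂/(Z₁+Z₂), |Z| = 15.6 Ω, ∠Z = 23.2°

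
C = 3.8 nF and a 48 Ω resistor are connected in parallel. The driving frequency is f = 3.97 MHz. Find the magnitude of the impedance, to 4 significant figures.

10.30 Ω

ω = 2πf = 2.494e+07 rad/s
X_C = 1/(ωC) = 10.55 Ω
Parallel: admittances add. Y = 1/R + jωC
Y = (0.02083 + j0.09479) S
|Y| = 0.09705 S → |Z| = 1/|Y| = 10.30 Ω, ∠Z = −∠Y = -77.60°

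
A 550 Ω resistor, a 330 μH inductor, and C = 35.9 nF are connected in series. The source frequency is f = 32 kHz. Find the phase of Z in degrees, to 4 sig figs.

-7.478°

ω = 2πf = 201100 rad/s
X_L = ωL = 66.35 Ω
X_C = 1/(ωC) = 138.5 Ω
Net reactance X = X_L − X_C = -72.19 Ω
Z = 550.0 − j72.19 Ω
|Z| = √(550.0² + 72.19²) = 554.7 Ω
∠Z = arctan(-72.19/550.0) = -7.478°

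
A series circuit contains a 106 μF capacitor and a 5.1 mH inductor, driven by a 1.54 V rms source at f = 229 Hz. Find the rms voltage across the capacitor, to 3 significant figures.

ω = 2πf = 1439 rad/s
X_L = ωL = 7.34 Ω
X_C = 1/(ωC) = 6.56 Ω
Net reactance X = X_L − X_C = 0.782 Ω
Z = j0.782 Ω
|Z| = √(0² + 0.782²) = 0.782 Ω
I = V/|Z| = 1.97 A
V_C = I·|Z_C| = 1.97 × 6.56 = 12.9 V

12.9 V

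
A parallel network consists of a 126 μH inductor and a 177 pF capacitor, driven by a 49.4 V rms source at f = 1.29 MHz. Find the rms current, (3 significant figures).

ω = 2πf = 8.105e+06 rad/s
X_L = ωL = 1020 Ω
X_C = 1/(ωC) = 697 Ω
Parallel: admittances add. Y = 1/(jωL) + jωC
Y = (0 + j0.000455) S
|Y| = 0.000455 S → |Z| = 1/|Y| = 2200 Ω, ∠Z = −∠Y = -90.0°
I = V/|Z| = 49.4/2200 = 22.5 mA

22.5 mA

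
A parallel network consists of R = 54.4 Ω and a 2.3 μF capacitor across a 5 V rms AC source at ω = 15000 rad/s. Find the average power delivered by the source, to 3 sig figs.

X_C = 1/(ωC) = 29.0 Ω
Parallel: admittances add. Y = 1/R + jωC
Y = (0.0184 + j0.0345) S
|Y| = 0.0391 S → |Z| = 1/|Y| = 25.6 Ω, ∠Z = −∠Y = -62.0°
I = V/|Z| = 195 mA
P = VI cos φ = 5 × 0.195 × cos(-62.0°) = 460 mW

460 mW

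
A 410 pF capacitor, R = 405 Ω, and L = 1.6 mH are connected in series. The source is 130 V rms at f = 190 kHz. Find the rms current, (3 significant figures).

ω = 2πf = 1.194e+06 rad/s
X_L = ωL = 1910 Ω
X_C = 1/(ωC) = 2040 Ω
Net reactance X = X_L − X_C = -133 Ω
Z = 405 − j133 Ω
|Z| = √(405² + 133²) = 426 Ω
I = V/|Z| = 130/426 = 305 mA

305 mA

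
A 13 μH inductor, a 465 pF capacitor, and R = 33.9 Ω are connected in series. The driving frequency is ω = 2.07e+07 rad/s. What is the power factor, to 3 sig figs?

X_L = ωL = 269 Ω
X_C = 1/(ωC) = 104 Ω
Net reactance X = X_L − X_C = 165 Ω
Z = 33.9 + j165 Ω
|Z| = √(33.9² + 165²) = 169 Ω
∠Z = arctan(165/33.9) = 78.4°
cos φ = cos(78.4°) = 0.201

0.201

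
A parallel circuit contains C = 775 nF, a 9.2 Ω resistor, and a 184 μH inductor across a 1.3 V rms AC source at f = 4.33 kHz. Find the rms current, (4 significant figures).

271.9 mA

ω = 2πf = 27210 rad/s
X_L = ωL = 5.006 Ω
X_C = 1/(ωC) = 47.43 Ω
Parallel: admittances add. Y = 1/R + 1/(jωL) + jωC
Y = (0.1087 − j0.1787) S
|Y| = 0.2091 S → |Z| = 1/|Y| = 4.781 Ω, ∠Z = −∠Y = 58.69°
I = V/|Z| = 1.3/4.781 = 271.9 mA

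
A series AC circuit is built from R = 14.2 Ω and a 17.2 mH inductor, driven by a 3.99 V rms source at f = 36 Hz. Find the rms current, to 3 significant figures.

271 mA

ω = 2πf = 226.2 rad/s
X_L = ωL = 3.89 Ω
Z = 14.2 + j3.89 Ω
|Z| = √(14.2² + 3.89²) = 14.7 Ω
I = V/|Z| = 3.99/14.7 = 271 mA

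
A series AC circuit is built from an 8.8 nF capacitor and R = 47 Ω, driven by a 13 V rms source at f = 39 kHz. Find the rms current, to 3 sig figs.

ω = 2πf = 245000 rad/s
X_C = 1/(ωC) = 464 Ω
Z = 47.0 − j464 Ω
|Z| = √(47.0² + 464²) = 466 Ω
I = V/|Z| = 13/466 = 27.9 mA

27.9 mA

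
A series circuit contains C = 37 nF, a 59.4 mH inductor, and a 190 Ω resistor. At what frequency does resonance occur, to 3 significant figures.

3.39 kHz

ω₀ = 1/√(LC) = 1/√(0.0594 × 3.7e-08) = 21330 rad/s
f₀ = ω₀/(2π) = 3.39 kHz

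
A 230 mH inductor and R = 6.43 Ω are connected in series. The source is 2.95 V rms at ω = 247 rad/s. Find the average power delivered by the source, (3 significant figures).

X_L = ωL = 56.8 Ω
Z = 6.43 + j56.8 Ω
|Z| = √(6.43² + 56.8²) = 57.2 Ω
∠Z = arctan(56.8/6.43) = 83.5°
I = V/|Z| = 51.6 mA
P = VI cos φ = 2.95 × 0.0516 × cos(83.5°) = 17.1 mW

17.1 mW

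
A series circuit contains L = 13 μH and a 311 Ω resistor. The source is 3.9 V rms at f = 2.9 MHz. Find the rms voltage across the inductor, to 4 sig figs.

ω = 2πf = 1.822e+07 rad/s
X_L = ωL = 236.9 Ω
Z = 311.0 + j236.9 Ω
|Z| = √(311.0² + 236.9²) = 390.9 Ω
I = V/|Z| = 9.976 mA
V_L = I·|Z_L| = 0.009976 × 236.9 = 2.363 V

2.363 V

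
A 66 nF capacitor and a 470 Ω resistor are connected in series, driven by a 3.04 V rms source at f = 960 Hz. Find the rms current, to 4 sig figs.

1.190 mA

ω = 2πf = 6032 rad/s
X_C = 1/(ωC) = 2512 Ω
Z = 470.0 − j2512 Ω
|Z| = √(470.0² + 2512²) = 2556 Ω
I = V/|Z| = 3.04/2556 = 1.190 mA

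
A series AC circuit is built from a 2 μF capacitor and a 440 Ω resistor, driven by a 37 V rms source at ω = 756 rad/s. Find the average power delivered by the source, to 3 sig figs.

955 mW

X_C = 1/(ωC) = 661 Ω
Z = 440 − j661 Ω
|Z| = √(440² + 661²) = 794 Ω
∠Z = arctan(-661/440) = -56.4°
I = V/|Z| = 46.6 mA
P = VI cos φ = 37 × 0.0466 × cos(-56.4°) = 955 mW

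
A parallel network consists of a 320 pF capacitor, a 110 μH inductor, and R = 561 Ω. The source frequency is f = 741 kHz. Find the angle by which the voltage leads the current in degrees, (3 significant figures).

14.6°

ω = 2πf = 4.656e+06 rad/s
X_L = ωL = 512 Ω
X_C = 1/(ωC) = 671 Ω
Parallel: admittances add. Y = 1/R + 1/(jωL) + jωC
Y = (0.00178 − j0.000463) S
|Y| = 0.00184 S → |Z| = 1/|Y| = 543 Ω, ∠Z = −∠Y = 14.6°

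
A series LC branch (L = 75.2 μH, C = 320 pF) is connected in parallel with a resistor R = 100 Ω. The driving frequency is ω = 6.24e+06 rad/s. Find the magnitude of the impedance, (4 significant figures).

30.09 Ω

X_L = ωL = 469.2 Ω
X_C = 1/(ωC) = 500.8 Ω
Branch 1: Z₁ = R = 100.0 Ω
Branch 2 (series LC): Z₂ = j(X_L − X_C) = −j31.55 Ω
Parallel: Z = Z₁Z₂/(Z₁+Z₂), |Z| = 30.09 Ω, ∠Z = -72.49°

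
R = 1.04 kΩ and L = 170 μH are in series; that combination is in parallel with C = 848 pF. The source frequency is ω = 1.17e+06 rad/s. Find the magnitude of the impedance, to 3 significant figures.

810 Ω

X_L = ωL = 199 Ω
X_C = 1/(ωC) = 1010 Ω
Branch 1 (R+jX_L): Z₁ = 1040 + j199 Ω, |Z₁| = 1060 Ω
Branch 2 (−jX_C): Z₂ = −j1010 Ω
Parallel: Z = Z₁Z₂/(Z₁+Z₂), |Z| = 810 Ω, ∠Z = -41.3°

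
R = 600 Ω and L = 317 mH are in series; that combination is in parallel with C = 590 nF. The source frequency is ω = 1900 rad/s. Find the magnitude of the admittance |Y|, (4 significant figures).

878.6 μS

X_L = ωL = 602.3 Ω
X_C = 1/(ωC) = 892.1 Ω
Branch 1 (R+jX_L): Z₁ = 600.0 + j602.3 Ω, |Z₁| = 850.2 Ω
Branch 2 (−jX_C): Z₂ = −j892.1 Ω
Parallel: Z = Z₁Z₂/(Z₁+Z₂), |Z| = 1138 Ω, ∠Z = -19.11°
|Y| = 1/|Z| = 878.6 μS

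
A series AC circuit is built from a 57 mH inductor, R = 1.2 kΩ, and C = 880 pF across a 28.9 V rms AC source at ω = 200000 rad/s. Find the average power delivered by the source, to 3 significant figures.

X_L = ωL = 11400 Ω
X_C = 1/(ωC) = 5680 Ω
Net reactance X = X_L − X_C = 5720 Ω
Z = 1200 + j5720 Ω
|Z| = √(1200² + 5720²) = 5840 Ω
∠Z = arctan(5720/1200) = 78.1°
I = V/|Z| = 4.95 mA
P = VI cos φ = 28.9 × 0.00495 × cos(78.1°) = 29.4 mW

29.4 mW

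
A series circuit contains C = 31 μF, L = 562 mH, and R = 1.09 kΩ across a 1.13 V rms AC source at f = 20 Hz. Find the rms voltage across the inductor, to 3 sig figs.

0.0722 V

ω = 2πf = 125.7 rad/s
X_L = ωL = 70.6 Ω
X_C = 1/(ωC) = 257 Ω
Net reactance X = X_L − X_C = -186 Ω
Z = 1090 − j186 Ω
|Z| = √(1090² + 186²) = 1110 Ω
I = V/|Z| = 1.02 mA
V_L = I·|Z_L| = 0.00102 × 70.6 = 0.0722 V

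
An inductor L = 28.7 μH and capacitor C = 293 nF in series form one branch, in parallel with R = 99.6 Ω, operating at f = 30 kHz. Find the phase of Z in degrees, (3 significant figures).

-82.7°

ω = 2πf = 188500 rad/s
X_L = ωL = 5.41 Ω
X_C = 1/(ωC) = 18.1 Ω
Branch 1: Z₁ = R = 99.6 Ω
Branch 2 (series LC): Z₂ = j(X_L − X_C) = −j12.7 Ω
Parallel: Z = Z₁Z₂/(Z₁+Z₂), |Z| = 12.6 Ω, ∠Z = -82.7°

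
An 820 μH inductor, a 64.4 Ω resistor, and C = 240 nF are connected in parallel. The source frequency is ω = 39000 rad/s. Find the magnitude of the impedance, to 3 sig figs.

37.2 Ω

X_L = ωL = 32.0 Ω
X_C = 1/(ωC) = 107 Ω
Parallel: admittances add. Y = 1/R + 1/(jωL) + jωC
Y = (0.0155 − j0.0219) S
|Y| = 0.0269 S → |Z| = 1/|Y| = 37.2 Ω, ∠Z = −∠Y = 54.7°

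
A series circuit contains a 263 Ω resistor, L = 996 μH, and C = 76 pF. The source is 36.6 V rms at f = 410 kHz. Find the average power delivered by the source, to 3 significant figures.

ω = 2πf = 2.576e+06 rad/s
X_L = ωL = 2570 Ω
X_C = 1/(ωC) = 5110 Ω
Net reactance X = X_L − X_C = -2540 Ω
Z = 263 − j2540 Ω
|Z| = √(263² + 2540²) = 2560 Ω
∠Z = arctan(-2540/263) = -84.1°
I = V/|Z| = 14.3 mA
P = VI cos φ = 36.6 × 0.0143 × cos(-84.1°) = 53.9 mW

53.9 mW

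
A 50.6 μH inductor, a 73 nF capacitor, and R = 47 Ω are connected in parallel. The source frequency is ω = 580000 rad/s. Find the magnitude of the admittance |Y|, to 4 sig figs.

22.83 mS

X_L = ωL = 29.35 Ω
X_C = 1/(ωC) = 23.62 Ω
Parallel: admittances add. Y = 1/R + 1/(jωL) + jωC
Y = (0.02128 + j0.008266) S
|Y| = 0.02283 S → |Z| = 1/|Y| = 43.81 Ω, ∠Z = −∠Y = -21.23°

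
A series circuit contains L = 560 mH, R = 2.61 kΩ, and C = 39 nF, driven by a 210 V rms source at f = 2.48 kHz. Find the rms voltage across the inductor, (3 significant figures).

243 V

ω = 2πf = 15580 rad/s
X_L = ωL = 8730 Ω
X_C = 1/(ωC) = 1650 Ω
Net reactance X = X_L − X_C = 7080 Ω
Z = 2610 + j7080 Ω
|Z| = √(2610² + 7080²) = 7550 Ω
I = V/|Z| = 27.8 mA
V_L = I·|Z_L| = 0.0278 × 8730 = 243 V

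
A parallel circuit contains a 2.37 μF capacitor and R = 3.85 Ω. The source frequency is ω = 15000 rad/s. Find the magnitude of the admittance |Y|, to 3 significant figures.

X_C = 1/(ωC) = 28.1 Ω
Parallel: admittances add. Y = 1/R + jωC
Y = (0.260 + j0.0356) S
|Y| = 0.262 S → |Z| = 1/|Y| = 3.81 Ω, ∠Z = −∠Y = -7.79°

262 mS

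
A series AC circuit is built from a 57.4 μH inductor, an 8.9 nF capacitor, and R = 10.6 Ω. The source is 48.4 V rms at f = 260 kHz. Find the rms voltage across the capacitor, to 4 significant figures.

ω = 2πf = 1.634e+06 rad/s
X_L = ωL = 93.77 Ω
X_C = 1/(ωC) = 68.78 Ω
Net reactance X = X_L − X_C = 24.99 Ω
Z = 10.60 + j24.99 Ω
|Z| = √(10.60² + 24.99²) = 27.15 Ω
I = V/|Z| = 1.783 A
V_C = I·|Z_C| = 1.783 × 68.78 = 122.6 V

122.6 V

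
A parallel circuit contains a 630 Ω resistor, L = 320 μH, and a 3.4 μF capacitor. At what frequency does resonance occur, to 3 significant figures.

4.83 kHz

ω₀ = 1/√(LC) = 1/√(0.00032 × 3.4e-06) = 30320 rad/s
f₀ = ω₀/(2π) = 4.83 kHz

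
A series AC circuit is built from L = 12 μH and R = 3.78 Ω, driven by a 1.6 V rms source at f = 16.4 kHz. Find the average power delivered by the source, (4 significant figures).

ω = 2πf = 103000 rad/s
X_L = ωL = 1.237 Ω
Z = 3.780 + j1.237 Ω
|Z| = √(3.780² + 1.237²) = 3.977 Ω
∠Z = arctan(1.237/3.780) = 18.11°
I = V/|Z| = 402.3 mA
P = VI cos φ = 1.6 × 0.4023 × cos(18.11°) = 611.8 mW

611.8 mW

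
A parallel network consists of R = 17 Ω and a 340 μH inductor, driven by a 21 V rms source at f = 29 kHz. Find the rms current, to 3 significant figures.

ω = 2πf = 182200 rad/s
X_L = ωL = 62.0 Ω
Parallel: admittances add. Y = 1/R + 1/(jωL)
Y = (0.0588 − j0.0161) S
|Y| = 0.0610 S → |Z| = 1/|Y| = 16.4 Ω, ∠Z = −∠Y = 15.3°
I = V/|Z| = 21/16.4 = 1.28 A

1.28 A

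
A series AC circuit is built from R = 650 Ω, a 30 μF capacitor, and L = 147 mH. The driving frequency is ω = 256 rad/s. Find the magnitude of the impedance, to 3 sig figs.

657 Ω

X_L = ωL = 37.6 Ω
X_C = 1/(ωC) = 130 Ω
Net reactance X = X_L − X_C = -92.6 Ω
Z = 650 − j92.6 Ω
|Z| = √(650² + 92.6²) = 657 Ω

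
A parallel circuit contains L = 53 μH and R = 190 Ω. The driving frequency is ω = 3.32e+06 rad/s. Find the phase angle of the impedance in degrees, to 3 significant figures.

47.2°

X_L = ωL = 176 Ω
Parallel: admittances add. Y = 1/R + 1/(jωL)
Y = (0.00526 − j0.00568) S
|Y| = 0.00775 S → |Z| = 1/|Y| = 129 Ω, ∠Z = −∠Y = 47.2°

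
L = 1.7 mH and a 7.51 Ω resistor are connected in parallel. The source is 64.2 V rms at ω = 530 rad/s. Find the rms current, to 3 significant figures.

X_L = ωL = 0.901 Ω
Parallel: admittances add. Y = 1/R + 1/(jωL)
Y = (0.133 − j1.11) S
|Y| = 1.12 S → |Z| = 1/|Y| = 0.895 Ω, ∠Z = −∠Y = 83.2°
I = V/|Z| = 64.2/0.895 = 71.8 A

71.8 A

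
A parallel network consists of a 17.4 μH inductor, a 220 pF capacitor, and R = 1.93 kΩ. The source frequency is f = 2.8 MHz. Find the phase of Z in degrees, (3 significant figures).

-49.4°

ω = 2πf = 1.759e+07 rad/s
X_L = ωL = 306 Ω
X_C = 1/(ωC) = 258 Ω
Parallel: admittances add. Y = 1/R + 1/(jωL) + jωC
Y = (0.000518 + j0.000604) S
|Y| = 0.000796 S → |Z| = 1/|Y| = 1260 Ω, ∠Z = −∠Y = -49.4°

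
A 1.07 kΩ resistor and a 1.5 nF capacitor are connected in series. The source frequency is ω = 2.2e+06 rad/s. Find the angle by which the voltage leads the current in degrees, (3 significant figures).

-15.8°

X_C = 1/(ωC) = 303 Ω
Z = 1070 − j303 Ω
|Z| = √(1070² + 303²) = 1110 Ω
∠Z = arctan(-303/1070) = -15.8°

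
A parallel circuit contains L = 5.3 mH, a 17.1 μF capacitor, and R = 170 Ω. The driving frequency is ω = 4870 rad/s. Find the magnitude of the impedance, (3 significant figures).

X_L = ωL = 25.8 Ω
X_C = 1/(ωC) = 12.0 Ω
Parallel: admittances add. Y = 1/R + 1/(jωL) + jωC
Y = (0.00588 + j0.0445) S
|Y| = 0.0449 S → |Z| = 1/|Y| = 22.3 Ω, ∠Z = −∠Y = -82.5°

22.3 Ω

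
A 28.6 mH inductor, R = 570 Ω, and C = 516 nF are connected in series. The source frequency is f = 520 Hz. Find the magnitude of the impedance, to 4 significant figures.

ω = 2πf = 3267 rad/s
X_L = ωL = 93.44 Ω
X_C = 1/(ωC) = 593.2 Ω
Net reactance X = X_L − X_C = -499.7 Ω
Z = 570.0 − j499.7 Ω
|Z| = √(570.0² + 499.7²) = 758.0 Ω

758.0 Ω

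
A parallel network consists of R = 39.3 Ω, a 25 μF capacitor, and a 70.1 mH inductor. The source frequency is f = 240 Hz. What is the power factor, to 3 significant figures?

0.669

ω = 2πf = 1508 rad/s
X_L = ωL = 106 Ω
X_C = 1/(ωC) = 26.5 Ω
Parallel: admittances add. Y = 1/R + 1/(jωL) + jωC
Y = (0.0254 + j0.0282) S
|Y| = 0.0380 S → |Z| = 1/|Y| = 26.3 Ω, ∠Z = −∠Y = -48.0°
cos φ = cos(-48.0°) = 0.669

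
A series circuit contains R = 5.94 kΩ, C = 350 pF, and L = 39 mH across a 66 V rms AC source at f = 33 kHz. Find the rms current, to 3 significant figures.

ω = 2πf = 207300 rad/s
X_L = ωL = 8090 Ω
X_C = 1/(ωC) = 13800 Ω
Net reactance X = X_L − X_C = -5690 Ω
Z = 5940 − j5690 Ω
|Z| = √(5940² + 5690²) = 8230 Ω
I = V/|Z| = 66/8230 = 8.02 mA

8.02 mA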